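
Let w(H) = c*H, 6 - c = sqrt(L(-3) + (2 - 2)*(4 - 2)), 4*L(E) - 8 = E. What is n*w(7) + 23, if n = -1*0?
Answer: 23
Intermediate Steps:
L(E) = 2 + E/4
c = 6 - sqrt(5)/2 (c = 6 - sqrt((2 + (1/4)*(-3)) + (2 - 2)*(4 - 2)) = 6 - sqrt((2 - 3/4) + 0*2) = 6 - sqrt(5/4 + 0) = 6 - sqrt(5/4) = 6 - sqrt(5)/2 ≈ 4.8820)
w(H) = H*(6 - sqrt(5)/2) (w(H) = (6 - sqrt(5)/2)*H = H*(6 - sqrt(5)/2))
n = 0
n*w(7) + 23 = 0*((1/2)*7*(12 - sqrt(5))) + 23 = 0*(42 - 7*sqrt(5)/2) + 23 = 0 + 23 = 23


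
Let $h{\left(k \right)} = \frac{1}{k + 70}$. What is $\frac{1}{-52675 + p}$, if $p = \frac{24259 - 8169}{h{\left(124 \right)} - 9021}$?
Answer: $- \frac{1750073}{92188216735} \approx -1.8984 \cdot 10^{-5}$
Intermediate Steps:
$h{\left(k \right)} = \frac{1}{70 + k}$
$p = - \frac{3121460}{1750073}$ ($p = \frac{24259 - 8169}{\frac{1}{70 + 124} - 9021} = \frac{16090}{\frac{1}{194} - 9021} = \frac{16090}{- \frac{1750073}{194}} = 16090 \left(- \frac{194}{1750073}\right) = - \frac{3121460}{1750073} \approx -1.7836$)
$\frac{1}{-52675 + p} = \frac{1}{-52675 - \frac{3121460}{1750073}} = \frac{1}{- \frac{92188216735}{1750073}} = - \frac{1750073}{92188216735}$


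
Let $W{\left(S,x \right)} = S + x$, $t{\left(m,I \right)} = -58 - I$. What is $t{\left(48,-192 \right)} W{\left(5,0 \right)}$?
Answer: $670$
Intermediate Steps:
$t{\left(48,-192 \right)} W{\left(5,0 \right)} = \left(-58 - -192\right) \left(5 + 0\right) = \left(-58 + 192\right) 5 = 134 \cdot 5 = 670$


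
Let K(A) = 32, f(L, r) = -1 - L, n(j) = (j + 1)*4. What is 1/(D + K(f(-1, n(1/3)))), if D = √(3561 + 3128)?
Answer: -32/5665 + √6689/5665 ≈ 0.0087884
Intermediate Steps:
n(j) = 4 + 4*j (n(j) = (1 + j)*4 = 4 + 4*j)
D = √6689 ≈ 81.786
1/(D + K(f(-1, n(1/3)))) = 1/(√6689 + 32) = 1/(32 + √6689)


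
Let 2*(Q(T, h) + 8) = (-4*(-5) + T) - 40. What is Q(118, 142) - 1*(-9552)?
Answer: 9593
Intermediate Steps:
Q(T, h) = -18 + T/2 (Q(T, h) = -8 + ((-4*(-5) + T) - 40)/2 = -8 + ((20 + T) - 40)/2 = -8 + (-20 + T)/2 = -8 + (-10 + T/2) = -18 + T/2)
Q(118, 142) - 1*(-9552) = (-18 + (½)*118) - 1*(-9552) = (-18 + 59) + 9552 = 41 + 9552 = 9593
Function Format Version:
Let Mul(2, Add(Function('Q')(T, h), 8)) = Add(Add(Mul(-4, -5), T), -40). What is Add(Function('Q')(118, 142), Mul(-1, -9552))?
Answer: 9593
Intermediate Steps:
Function('Q')(T, h) = Add(-18, Mul(Rational(1, 2), T)) (Function('Q')(T, h) = Add(-8, Mul(Rational(1, 2), Add(Add(Mul(-4, -5), T), -40))) = Add(-8, Mul(Rational(1, 2), Add(Add(20, T), -40))) = Add(-8, Mul(Rational(1, 2), Add(-20, T))) = Add(-8, Add(-10, Mul(Rational(1, 2), T))) = Add(-18, Mul(Rational(1, 2), T)))
Add(Function('Q')(118, 142), Mul(-1, -9552)) = Add(Add(-18, Mul(Rational(1, 2), 118)), Mul(-1, -9552)) = Add(Add(-18, 59), 9552) = Add(41, 9552) = 9593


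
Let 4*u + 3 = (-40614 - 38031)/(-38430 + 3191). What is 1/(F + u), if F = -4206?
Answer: -35239/148222002 ≈ -0.00023774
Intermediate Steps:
u = -6768/35239 (u = -¾ + ((-40614 - 38031)/(-38430 + 3191))/4 = -¾ + (-78645/(-35239))/4 = -¾ + (-78645*(-1/35239))/4 = -¾ + (¼)*(78645/35239) = -¾ + 78645/140956 = -6768/35239 ≈ -0.19206)
1/(F + u) = 1/(-4206 - 6768/35239) = 1/(-148222002/35239) = -35239/148222002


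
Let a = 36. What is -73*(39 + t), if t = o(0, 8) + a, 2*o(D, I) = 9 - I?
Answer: -11023/2 ≈ -5511.5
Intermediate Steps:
o(D, I) = 9/2 - I/2 (o(D, I) = (9 - I)/2 = 9/2 - I/2)
t = 73/2 (t = (9/2 - ½*8) + 36 = (9/2 - 4) + 36 = ½ + 36 = 73/2 ≈ 36.500)
-73*(39 + t) = -73*(39 + 73/2) = -73*151/2 = -11023/2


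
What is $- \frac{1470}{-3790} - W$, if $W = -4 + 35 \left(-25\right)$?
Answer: $\frac{333288}{379} \approx 879.39$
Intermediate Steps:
$W = -879$ ($W = -4 - 875 = -879$)
$- \frac{1470}{-3790} - W = - \frac{1470}{-3790} - -879 = \left(-1470\right) \left(- \frac{1}{3790}\right) + 879 = \frac{147}{379} + 879 = \frac{333288}{379}$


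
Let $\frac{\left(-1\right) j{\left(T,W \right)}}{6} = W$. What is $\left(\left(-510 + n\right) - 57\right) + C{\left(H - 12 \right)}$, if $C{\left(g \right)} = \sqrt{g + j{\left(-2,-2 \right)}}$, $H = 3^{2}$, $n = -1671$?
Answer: $-2235$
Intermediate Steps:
$j{\left(T,W \right)} = - 6 W$
$H = 9$
$C{\left(g \right)} = \sqrt{12 + g}$ ($C{\left(g \right)} = \sqrt{g - -12} = \sqrt{g + 12} = \sqrt{12 + g}$)
$\left(\left(-510 + n\right) - 57\right) + C{\left(H - 12 \right)} = \left(\left(-510 - 1671\right) - 57\right) + \sqrt{12 + \left(9 - 12\right)} = \left(-2181 - 57\right) + \sqrt{12 + \left(9 - 12\right)} = -2238 + \sqrt{12 - 3} = -2238 + \sqrt{9} = -2238 + 3 = -2235$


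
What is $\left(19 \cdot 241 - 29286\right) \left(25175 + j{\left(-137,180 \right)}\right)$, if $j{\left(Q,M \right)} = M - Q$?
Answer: $-629830844$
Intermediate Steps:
$\left(19 \cdot 241 - 29286\right) \left(25175 + j{\left(-137,180 \right)}\right) = \left(19 \cdot 241 - 29286\right) \left(25175 + \left(180 - -137\right)\right) = \left(4579 - 29286\right) \left(25175 + \left(180 + 137\right)\right) = - 24707 \left(25175 + 317\right) = \left(-24707\right) 25492 = -629830844$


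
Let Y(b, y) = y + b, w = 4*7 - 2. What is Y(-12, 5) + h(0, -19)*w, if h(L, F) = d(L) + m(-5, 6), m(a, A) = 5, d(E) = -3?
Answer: 45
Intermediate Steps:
w = 26 (w = 28 - 2 = 26)
Y(b, y) = b + y
h(L, F) = 2 (h(L, F) = -3 + 5 = 2)
Y(-12, 5) + h(0, -19)*w = (-12 + 5) + 2*26 = -7 + 52 = 45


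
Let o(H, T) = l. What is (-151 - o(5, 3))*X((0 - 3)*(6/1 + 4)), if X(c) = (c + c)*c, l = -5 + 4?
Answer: -270000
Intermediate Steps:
l = -1
o(H, T) = -1
X(c) = 2*c² (X(c) = (2*c)*c = 2*c²)
(-151 - o(5, 3))*X((0 - 3)*(6/1 + 4)) = (-151 - 1*(-1))*(2*((0 - 3)*(6/1 + 4))²) = (-151 + 1)*(2*(-3*(6*1 + 4))²) = -300*(-3*(6 + 4))² = -300*(-3*10)² = -300*(-30)² = -300*900 = -150*1800 = -270000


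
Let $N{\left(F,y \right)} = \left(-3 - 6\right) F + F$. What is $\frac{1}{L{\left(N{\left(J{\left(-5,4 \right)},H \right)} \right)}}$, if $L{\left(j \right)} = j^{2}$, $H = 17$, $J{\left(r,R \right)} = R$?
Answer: $\frac{1}{1024} \approx 0.00097656$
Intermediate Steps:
$N{\left(F,y \right)} = - 8 F$ ($N{\left(F,y \right)} = - 9 F + F = - 8 F$)
$\frac{1}{L{\left(N{\left(J{\left(-5,4 \right)},H \right)} \right)}} = \frac{1}{\left(\left(-8\right) 4\right)^{2}} = \frac{1}{\left(-32\right)^{2}} = \frac{1}{1024}$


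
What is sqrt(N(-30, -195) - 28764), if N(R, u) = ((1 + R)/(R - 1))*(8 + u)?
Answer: I*sqrt(27810317)/31 ≈ 170.11*I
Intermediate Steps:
N(R, u) = (1 + R)*(8 + u)/(-1 + R) (N(R, u) = ((1 + R)/(-1 + R))*(8 + u) = (1 + R)*(8 + u)/(-1 + R))
sqrt(N(-30, -195) - 28764) = sqrt((8 - 195 + 8*(-30) - 30*(-195))/(-1 - 30) - 28764) = sqrt((8 - 195 - 240 + 5850)/(-31) - 28764) = sqrt(-1/31*5423 - 28764) = sqrt(-5423/31 - 28764) = sqrt(-897107/31) = I*sqrt(27810317)/31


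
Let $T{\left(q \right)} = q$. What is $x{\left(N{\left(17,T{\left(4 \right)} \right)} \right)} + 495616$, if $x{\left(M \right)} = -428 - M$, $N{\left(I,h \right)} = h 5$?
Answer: $495168$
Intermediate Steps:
$N{\left(I,h \right)} = 5 h$
$x{\left(N{\left(17,T{\left(4 \right)} \right)} \right)} + 495616 = \left(-428 - 5 \cdot 4\right) + 495616 = \left(-428 - 20\right) + 495616 = -448 + 495616 = 495168$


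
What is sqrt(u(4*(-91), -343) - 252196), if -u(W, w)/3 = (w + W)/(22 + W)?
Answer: I*sqrt(3277619814)/114 ≈ 502.2*I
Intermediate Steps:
u(W, w) = -3*(W + w)/(22 + W) (u(W, w) = -3*(w + W)/(22 + W) = -3*(W + w)/(22 + W))
sqrt(u(4*(-91), -343) - 252196) = sqrt(3*(-4*(-91) - 1*(-343))/(22 + 4*(-91)) - 252196) = sqrt(3*(-1*(-364) + 343)/(22 - 364) - 252196) = sqrt(3*(364 + 343)/(-342) - 252196) = sqrt(3*(-1/342)*707 - 252196) = sqrt(-707/114 - 252196) = sqrt(-28751051/114) = I*sqrt(3277619814)/114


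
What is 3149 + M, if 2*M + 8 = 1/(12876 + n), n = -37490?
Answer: 154822059/49228 ≈ 3145.0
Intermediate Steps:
M = -196913/49228 (M = -4 + 1/(2*(12876 - 37490)) = -4 + (1/2)/(-24614) = -4 + (1/2)*(-1/24614) = -4 - 1/49228 = -196913/49228 ≈ -4.0000)
3149 + M = 3149 - 196913/49228 = 154822059/49228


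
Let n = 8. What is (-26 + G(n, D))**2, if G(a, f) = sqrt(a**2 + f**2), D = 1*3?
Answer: (26 - sqrt(73))**2 ≈ 304.71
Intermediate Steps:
D = 3
(-26 + G(n, D))**2 = (-26 + sqrt(8**2 + 3**2))**2 = (-26 + sqrt(64 + 9))**2 = (-26 + sqrt(73))**2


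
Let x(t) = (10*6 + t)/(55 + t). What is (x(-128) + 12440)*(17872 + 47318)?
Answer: 59204775720/73 ≈ 8.1102e+8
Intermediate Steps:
x(t) = (60 + t)/(55 + t)
(x(-128) + 12440)*(17872 + 47318) = ((60 - 128)/(55 - 128) + 12440)*(17872 + 47318) = (-68/(-73) + 12440)*65190 = (-1/73*(-68) + 12440)*65190 = (68/73 + 12440)*65190 = (908188/73)*65190 = 59204775720/73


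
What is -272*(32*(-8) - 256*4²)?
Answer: 1183744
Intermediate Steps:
-272*(32*(-8) - 256*4²) = -272*(-256 - 256*16) = -272*(-256 - 4096) = -272*(-4352) = 1183744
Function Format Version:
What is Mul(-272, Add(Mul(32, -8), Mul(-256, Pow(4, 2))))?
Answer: 1183744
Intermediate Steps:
Mul(-272, Add(Mul(32, -8), Mul(-256, Pow(4, 2)))) = Mul(-272, Add(-256, Mul(-256, 16))) = Mul(-272, Add(-256, -4096)) = Mul(-272, -4352) = 1183744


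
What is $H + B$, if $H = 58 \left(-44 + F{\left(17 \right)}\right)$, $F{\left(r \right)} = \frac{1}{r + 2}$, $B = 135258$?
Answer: $\frac{2521472}{19} \approx 1.3271 \cdot 10^{5}$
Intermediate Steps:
$F{\left(r \right)} = \frac{1}{2 + r}$
$H = - \frac{48430}{19}$ ($H = 58 \left(-44 + \frac{1}{2 + 17}\right) = 58 \left(-44 + \frac{1}{19}\right) = 58 \left(- \frac{835}{19}\right) = - \frac{48430}{19} \approx -2548.9$)
$H + B = - \frac{48430}{19} + 135258 = \frac{2521472}{19}$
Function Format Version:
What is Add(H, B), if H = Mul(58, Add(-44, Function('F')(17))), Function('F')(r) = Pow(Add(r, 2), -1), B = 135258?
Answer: Rational(2521472, 19) ≈ 1.3271e+5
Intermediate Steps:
Function('F')(r) = Pow(Add(2, r), -1)
H = Rational(-48430, 19) (H = Mul(58, Add(-44, Pow(Add(2, 17), -1))) = Mul(58, Add(-44, Pow(19, -1))) = Mul(58, Add(-44, Rational(1, 19))) = Mul(58, Rational(-835, 19)) = Rational(-48430, 19) ≈ -2548.9)
Add(H, B) = Add(Rational(-48430, 19), 135258) = Rational(2521472, 19)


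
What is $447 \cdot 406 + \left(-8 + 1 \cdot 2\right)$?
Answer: $181476$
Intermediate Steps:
$447 \cdot 406 + \left(-8 + 1 \cdot 2\right) = 181482 + \left(-8 + 2\right) = 181482 - 6 = 181476$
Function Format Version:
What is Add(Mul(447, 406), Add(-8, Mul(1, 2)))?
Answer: 181476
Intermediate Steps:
Add(Mul(447, 406), Add(-8, Mul(1, 2))) = Add(181482, Add(-8, 2)) = Add(181482, -6) = 181476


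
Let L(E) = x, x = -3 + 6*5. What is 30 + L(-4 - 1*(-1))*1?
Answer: 57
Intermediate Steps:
x = 27 (x = -3 + 30 = 27)
L(E) = 27
30 + L(-4 - 1*(-1))*1 = 30 + 27*1 = 30 + 27 = 57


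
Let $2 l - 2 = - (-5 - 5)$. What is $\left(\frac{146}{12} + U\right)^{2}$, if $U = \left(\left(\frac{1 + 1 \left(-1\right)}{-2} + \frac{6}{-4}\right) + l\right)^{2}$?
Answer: $\frac{151321}{144} \approx 1050.8$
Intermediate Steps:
$l = 6$ ($l = 1 + \frac{\left(-1\right) \left(-5 - 5\right)}{2} = 1 + \frac{\left(-1\right) \left(-10\right)}{2} = 1 + \frac{1}{2} \cdot 10 = 1 + 5 = 6$)
$U = \frac{81}{4}$ ($U = \left(\left(\frac{1 + 1 \left(-1\right)}{-2} + \frac{6}{-4}\right) + 6\right)^{2} = \left(\left(\left(1 - 1\right) \left(- \frac{1}{2}\right) + 6 \left(- \frac{1}{4}\right)\right) + 6\right)^{2} = \left(\left(0 \left(- \frac{1}{2}\right) - \frac{3}{2}\right) + 6\right)^{2} = \left(\left(0 - \frac{3}{2}\right) + 6\right)^{2} = \left(- \frac{3}{2} + 6\right)^{2} = \left(\frac{9}{2}\right)^{2} = \frac{81}{4} \approx 20.25$)
$\left(\frac{146}{12} + U\right)^{2} = \left(\frac{146}{12} + \frac{81}{4}\right)^{2} = \left(146 \cdot \frac{1}{12} + \frac{81}{4}\right)^{2} = \left(\frac{73}{6} + \frac{81}{4}\right)^{2} = \left(\frac{389}{12}\right)^{2} = \frac{151321}{144}$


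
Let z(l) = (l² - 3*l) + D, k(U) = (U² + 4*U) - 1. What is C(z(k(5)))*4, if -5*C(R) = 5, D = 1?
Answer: -4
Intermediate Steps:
k(U) = -1 + U² + 4*U
z(l) = 1 + l² - 3*l (z(l) = (l² - 3*l) + 1 = 1 + l² - 3*l)
C(R) = -1 (C(R) = -⅕*5 = -1)
C(z(k(5)))*4 = -1*4 = -4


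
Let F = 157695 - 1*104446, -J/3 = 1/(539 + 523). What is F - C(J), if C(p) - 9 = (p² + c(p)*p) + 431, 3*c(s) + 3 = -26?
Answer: 2205936407/41772 ≈ 52809.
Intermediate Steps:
c(s) = -29/3 (c(s) = -1 + (⅓)*(-26) = -1 - 26/3 = -29/3)
J = -1/354 (J = -3/(539 + 523) = -3/1062 = -3*1/1062 = -1/354 ≈ -0.0028249)
C(p) = 440 + p² - 29*p/3 (C(p) = 9 + ((p² - 29*p/3) + 431) = 9 + (431 + p² - 29*p/3) = 440 + p² - 29*p/3)
F = 53249 (F = 157695 - 104446 = 53249)
F - C(J) = 53249 - (440 + (-1/354)² - 29/3*(-1/354)) = 53249 - (440 + 1/125316 + 29/1062) = 53249 - 1*18380821/41772 = 53249 - 18380821/41772 = 2205936407/41772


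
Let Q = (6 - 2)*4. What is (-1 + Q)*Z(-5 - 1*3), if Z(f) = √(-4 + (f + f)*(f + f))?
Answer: 90*√7 ≈ 238.12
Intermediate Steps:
Q = 16 (Q = 4*4 = 16)
Z(f) = √(-4 + 4*f²) (Z(f) = √(-4 + (2*f)*(2*f)) = √(-4 + 4*f²))
(-1 + Q)*Z(-5 - 1*3) = (-1 + 16)*(2*√(-1 + (-5 - 1*3)²)) = 15*(2*√(-1 + (-5 - 3)²)) = 15*(2*√(-1 + (-8)²)) = 15*(2*√(-1 + 64)) = 15*(2*√63) = 15*(2*(3*√7)) = 15*(6*√7) = 90*√7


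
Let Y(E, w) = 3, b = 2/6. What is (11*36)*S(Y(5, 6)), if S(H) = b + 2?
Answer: 924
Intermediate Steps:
b = ⅓ (b = 2*(⅙) = ⅓ ≈ 0.33333)
S(H) = 7/3 (S(H) = ⅓ + 2 = 7/3)
(11*36)*S(Y(5, 6)) = (11*36)*(7/3) = 396*(7/3) = 924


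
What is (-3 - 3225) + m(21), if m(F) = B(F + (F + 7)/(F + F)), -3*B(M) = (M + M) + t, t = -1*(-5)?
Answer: -29197/9 ≈ -3244.1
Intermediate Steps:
t = 5
B(M) = -5/3 - 2*M/3 (B(M) = -((M + M) + 5)/3 = -(2*M + 5)/3 = -(5 + 2*M)/3 = -5/3 - 2*M/3)
m(F) = -5/3 - 2*F/3 - (7 + F)/(3*F) (m(F) = -5/3 - 2*(F + (F + 7)/(F + F))/3 = -5/3 - 2*(F + (7 + F)/((2*F)))/3 = -5/3 - 2*(F + (7 + F)*(1/(2*F)))/3 = -5/3 - 2*(F + (7 + F)/(2*F))/3 = -5/3 + (-2*F/3 - (7 + F)/(3*F)) = -5/3 - 2*F/3 - (7 + F)/(3*F))
(-3 - 3225) + m(21) = (-3 - 3225) + (-2 - 7/3/21 - ⅔*21) = -3228 + (-2 - 7/3*1/21 - 14) = -3228 + (-2 - ⅑ - 14) = -3228 - 145/9 = -29197/9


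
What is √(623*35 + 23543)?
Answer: 2*√11337 ≈ 212.95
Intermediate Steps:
√(623*35 + 23543) = √(21805 + 23543) = √45348 = 2*√11337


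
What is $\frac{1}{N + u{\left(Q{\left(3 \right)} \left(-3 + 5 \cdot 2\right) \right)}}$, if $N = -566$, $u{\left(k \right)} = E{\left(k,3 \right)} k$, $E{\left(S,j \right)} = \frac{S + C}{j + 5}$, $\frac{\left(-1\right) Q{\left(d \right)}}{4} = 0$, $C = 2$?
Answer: $- \frac{1}{566} \approx -0.0017668$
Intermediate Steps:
$Q{\left(d \right)} = 0$ ($Q{\left(d \right)} = \left(-4\right) 0 = 0$)
$E{\left(S,j \right)} = \frac{2 + S}{5 + j}$ ($E{\left(S,j \right)} = \frac{S + 2}{j + 5} = \frac{2 + S}{5 + j}$)
$u{\left(k \right)} = k \left(\frac{1}{4} + \frac{k}{8}\right)$ ($u{\left(k \right)} = \frac{2 + k}{5 + 3} k = \frac{2 + k}{8} k = \left(\frac{1}{4} + \frac{k}{8}\right) k = k \left(\frac{1}{4} + \frac{k}{8}\right)$)
$\frac{1}{N + u{\left(Q{\left(3 \right)} \left(-3 + 5 \cdot 2\right) \right)}} = \frac{1}{-566 + \frac{0 \left(-3 + 5 \cdot 2\right) \left(2 + 0 \left(-3 + 5 \cdot 2\right)\right)}{8}} = \frac{1}{-566 + \frac{0 \left(-3 + 10\right) \left(2 + 0 \left(-3 + 10\right)\right)}{8}} = \frac{1}{-566 + \frac{0 \cdot 7 \left(2 + 0 \cdot 7\right)}{8}} = \frac{1}{-566 + \frac{1}{8} \cdot 0 \left(2 + 0\right)} = \frac{1}{-566 + \frac{1}{8} \cdot 0 \cdot 2} = \frac{1}{-566 + 0} = \frac{1}{-566} = - \frac{1}{566}$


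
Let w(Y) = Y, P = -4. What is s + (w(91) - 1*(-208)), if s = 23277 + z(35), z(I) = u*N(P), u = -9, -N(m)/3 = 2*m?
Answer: 23360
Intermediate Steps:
N(m) = -6*m
z(I) = -216 (z(I) = -(-54)*(-4) = -9*24 = -216)
s = 23061 (s = 23277 - 216 = 23061)
s + (w(91) - 1*(-208)) = 23061 + (91 - 1*(-208)) = 23061 + (91 + 208) = 23061 + 299 = 23360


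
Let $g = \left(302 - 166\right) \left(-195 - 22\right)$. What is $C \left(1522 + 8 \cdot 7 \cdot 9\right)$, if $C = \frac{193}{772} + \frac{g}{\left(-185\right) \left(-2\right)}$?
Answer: $- \frac{59603907}{370} \approx -1.6109 \cdot 10^{5}$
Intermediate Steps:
$g = -29512$ ($g = 136 \left(-217\right) = -29512$)
$C = - \frac{58839}{740}$ ($C = \frac{193}{772} - \frac{29512}{\left(-185\right) \left(-2\right)} = 193 \cdot \frac{1}{772} - \frac{29512}{370} = \frac{1}{4} - \frac{14756}{185} = - \frac{58839}{740} \approx -79.512$)
$C \left(1522 + 8 \cdot 7 \cdot 9\right) = - \frac{58839 \left(1522 + 8 \cdot 7 \cdot 9\right)}{740} = - \frac{58839 \left(1522 + 56 \cdot 9\right)}{740} = - \frac{58839 \left(1522 + 504\right)}{740} = \left(- \frac{58839}{740}\right) 2026 = - \frac{59603907}{370}$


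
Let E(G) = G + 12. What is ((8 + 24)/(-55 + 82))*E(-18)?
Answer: -64/9 ≈ -7.1111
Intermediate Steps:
E(G) = 12 + G
((8 + 24)/(-55 + 82))*E(-18) = ((8 + 24)/(-55 + 82))*(12 - 18) = (32/27)*(-6) = -64/9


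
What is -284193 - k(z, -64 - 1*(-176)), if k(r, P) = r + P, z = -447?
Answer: -283858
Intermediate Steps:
k(r, P) = P + r
-284193 - k(z, -64 - 1*(-176)) = -284193 - ((-64 - 1*(-176)) - 447) = -284193 - ((-64 + 176) - 447) = -284193 - (112 - 447) = -284193 - 1*(-335) = -284193 + 335 = -283858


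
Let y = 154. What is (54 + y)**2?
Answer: 43264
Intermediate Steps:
(54 + y)**2 = (54 + 154)**2 = 208**2 = 43264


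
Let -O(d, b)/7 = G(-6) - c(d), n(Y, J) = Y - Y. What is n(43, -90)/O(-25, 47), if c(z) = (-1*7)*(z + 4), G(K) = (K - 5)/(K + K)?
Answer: 0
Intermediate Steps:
n(Y, J) = 0
G(K) = (-5 + K)/(2*K) (G(K) = (-5 + K)/((2*K)) = (-5 + K)*(1/(2*K)) = (-5 + K)/(2*K))
c(z) = -28 - 7*z (c(z) = -7*(4 + z) = -28 - 7*z)
O(d, b) = -2429/12 - 49*d (O(d, b) = -7*((1/2)*(-5 - 6)/(-6) - (-28 - 7*d)) = -7*((1/2)*(-1/6)*(-11) + (28 + 7*d)) = -7*(11/12 + (28 + 7*d)) = -7*(347/12 + 7*d) = -2429/12 - 49*d)
n(43, -90)/O(-25, 47) = 0/(-2429/12 - 49*(-25)) = 0/(-2429/12 + 1225) = 0/(12271/12) = 0*(12/12271) = 0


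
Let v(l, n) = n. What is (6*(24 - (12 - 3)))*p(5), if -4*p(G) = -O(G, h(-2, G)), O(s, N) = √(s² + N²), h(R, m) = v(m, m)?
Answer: 225*√2/2 ≈ 159.10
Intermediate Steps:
h(R, m) = m
O(s, N) = √(N² + s²)
p(G) = √2*√(G²)/4 (p(G) = -(-1)*√(G² + G²)/4 = -(-1)*√(2*G²)/4 = -(-1)*√2*√(G²)/4 = √2*√(G²)/4)
(6*(24 - (12 - 3)))*p(5) = (6*(24 - (12 - 3)))*(√2*√(5²)/4) = (6*(24 - 1*9))*(√2*√25/4) = (6*(24 - 9))*((¼)*√2*5) = (6*15)*(5*√2/4) = 90*(5*√2/4) = 225*√2/2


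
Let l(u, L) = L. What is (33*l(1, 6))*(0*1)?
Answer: 0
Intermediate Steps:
(33*l(1, 6))*(0*1) = (33*6)*(0*1) = 198*0 = 0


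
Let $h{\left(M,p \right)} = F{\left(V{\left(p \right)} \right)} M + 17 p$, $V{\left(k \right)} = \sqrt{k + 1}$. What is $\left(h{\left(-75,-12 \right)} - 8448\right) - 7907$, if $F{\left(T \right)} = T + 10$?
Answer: $-17309 - 75 i \sqrt{11} \approx -17309.0 - 248.75 i$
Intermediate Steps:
$V{\left(k \right)} = \sqrt{1 + k}$
$F{\left(T \right)} = 10 + T$
$h{\left(M,p \right)} = 17 p + M \left(10 + \sqrt{1 + p}\right)$ ($h{\left(M,p \right)} = \left(10 + \sqrt{1 + p}\right) M + 17 p = M \left(10 + \sqrt{1 + p}\right) + 17 p = 17 p + M \left(10 + \sqrt{1 + p}\right)$)
$\left(h{\left(-75,-12 \right)} - 8448\right) - 7907 = \left(\left(17 \left(-12\right) - 75 \left(10 + \sqrt{1 - 12}\right)\right) - 8448\right) - 7907 = \left(\left(-204 - 75 \left(10 + \sqrt{-11}\right)\right) - 8448\right) + \left(-13175 + 5268\right) = \left(\left(-204 - 75 \left(10 + i \sqrt{11}\right)\right) - 8448\right) - 7907 = \left(\left(-204 - \left(750 + 75 i \sqrt{11}\right)\right) - 8448\right) - 7907 = \left(\left(-954 - 75 i \sqrt{11}\right) - 8448\right) - 7907 = \left(-9402 - 75 i \sqrt{11}\right) - 7907 = -17309 - 75 i \sqrt{11}$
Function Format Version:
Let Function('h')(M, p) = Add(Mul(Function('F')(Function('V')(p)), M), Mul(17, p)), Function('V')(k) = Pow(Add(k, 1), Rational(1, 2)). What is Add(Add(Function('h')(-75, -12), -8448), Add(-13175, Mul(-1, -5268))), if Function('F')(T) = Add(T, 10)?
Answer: Add(-17309, Mul(-75, I, Pow(11, Rational(1, 2)))) ≈ Add(-17309., Mul(-248.75, I))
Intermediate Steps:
Function('V')(k) = Pow(Add(1, k), Rational(1, 2))
Function('F')(T) = Add(10, T)
Function('h')(M, p) = Add(Mul(17, p), Mul(M, Add(10, Pow(Add(1, p), Rational(1, 2))))) (Function('h')(M, p) = Add(Mul(Add(10, Pow(Add(1, p), Rational(1, 2))), M), Mul(17, p)) = Add(Mul(M, Add(10, Pow(Add(1, p), Rational(1, 2)))), Mul(17, p)) = Add(Mul(17, p), Mul(M, Add(10, Pow(Add(1, p), Rational(1, 2))))))
Add(Add(Function('h')(-75, -12), -8448), Add(-13175, Mul(-1, -5268))) = Add(Add(Add(Mul(17, -12), Mul(-75, Add(10, Pow(Add(1, -12), Rational(1, 2))))), -8448), Add(-13175, Mul(-1, -5268))) = Add(Add(Add(-204, Mul(-75, Add(10, Pow(-11, Rational(1, 2))))), -8448), Add(-13175, 5268)) = Add(Add(Add(-204, Mul(-75, Add(10, Mul(I, Pow(11, Rational(1, 2)))))), -8448), -7907) = Add(Add(Add(-204, Add(-750, Mul(-75, I, Pow(11, Rational(1, 2))))), -8448), -7907) = Add(Add(Add(-954, Mul(-75, I, Pow(11, Rational(1, 2)))), -8448), -7907) = Add(Add(-9402, Mul(-75, I, Pow(11, Rational(1, 2)))), -7907) = Add(-17309, Mul(-75, I, Pow(11, Rational(1, 2))))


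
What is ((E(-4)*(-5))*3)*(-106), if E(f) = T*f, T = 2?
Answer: -12720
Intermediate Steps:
E(f) = 2*f
((E(-4)*(-5))*3)*(-106) = (((2*(-4))*(-5))*3)*(-106) = (-8*(-5)*3)*(-106) = (40*3)*(-106) = 120*(-106) = -12720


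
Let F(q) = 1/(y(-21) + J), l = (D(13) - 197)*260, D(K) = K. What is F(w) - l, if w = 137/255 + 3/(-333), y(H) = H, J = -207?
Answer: 10907519/228 ≈ 47840.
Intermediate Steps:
l = -47840 (l = (13 - 197)*260 = -184*260 = -47840)
w = 4984/9435 (w = 137*(1/255) + 3*(-1/333) = 137/255 - 1/111 = 4984/9435 ≈ 0.52825)
F(q) = -1/228 (F(q) = 1/(-21 - 207) = 1/(-228) = -1/228)
F(w) - l = -1/228 - 1*(-47840) = -1/228 + 47840 = 10907519/228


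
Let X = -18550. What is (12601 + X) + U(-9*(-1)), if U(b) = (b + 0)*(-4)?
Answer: -5985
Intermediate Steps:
U(b) = -4*b (U(b) = b*(-4) = -4*b)
(12601 + X) + U(-9*(-1)) = (12601 - 18550) - (-36)*(-1) = -5949 - 4*9 = -5949 - 36 = -5985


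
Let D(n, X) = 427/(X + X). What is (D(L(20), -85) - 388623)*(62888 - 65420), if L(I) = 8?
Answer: 83639982642/85 ≈ 9.8400e+8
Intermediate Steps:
D(n, X) = 427/(2*X) (D(n, X) = 427/((2*X)) = 427*(1/(2*X)) = 427/(2*X))
(D(L(20), -85) - 388623)*(62888 - 65420) = ((427/2)/(-85) - 388623)*(62888 - 65420) = ((427/2)*(-1/85) - 388623)*(-2532) = (-427/170 - 388623)*(-2532) = -66066337/170*(-2532) = 83639982642/85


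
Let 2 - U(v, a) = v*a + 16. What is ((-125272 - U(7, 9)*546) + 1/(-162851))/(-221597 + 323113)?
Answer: -13554088731/16531982116 ≈ -0.81987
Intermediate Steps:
U(v, a) = -14 - a*v (U(v, a) = 2 - (v*a + 16) = 2 - (a*v + 16) = 2 - (16 + a*v) = 2 + (-16 - a*v) = -14 - a*v)
((-125272 - U(7, 9)*546) + 1/(-162851))/(-221597 + 323113) = ((-125272 - (-14 - 1*9*7)*546) + 1/(-162851))/(-221597 + 323113) = ((-125272 - (-14 - 63)*546) - 1/162851)/101516 = ((-125272 - (-77)*546) - 1/162851)*(1/101516) = ((-125272 - 1*(-42042)) - 1/162851)*(1/101516) = ((-125272 + 42042) - 1/162851)*(1/101516) = (-83230 - 1/162851)*(1/101516) = -13554088731/162851*1/101516 = -13554088731/16531982116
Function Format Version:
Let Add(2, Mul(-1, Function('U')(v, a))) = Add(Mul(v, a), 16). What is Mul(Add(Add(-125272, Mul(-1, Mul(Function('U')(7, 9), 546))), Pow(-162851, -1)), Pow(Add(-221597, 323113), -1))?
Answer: Rational(-13554088731, 16531982116) ≈ -0.81987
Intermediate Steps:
Function('U')(v, a) = Add(-14, Mul(-1, a, v)) (Function('U')(v, a) = Add(2, Mul(-1, Add(Mul(v, a), 16))) = Add(2, Mul(-1, Add(Mul(a, v), 16))) = Add(2, Mul(-1, Add(16, Mul(a, v)))) = Add(2, Add(-16, Mul(-1, a, v))) = Add(-14, Mul(-1, a, v)))
Mul(Add(Add(-125272, Mul(-1, Mul(Function('U')(7, 9), 546))), Pow(-162851, -1)), Pow(Add(-221597, 323113), -1)) = Mul(Add(Add(-125272, Mul(-1, Mul(Add(-14, Mul(-1, 9, 7)), 546))), Pow(-162851, -1)), Pow(Add(-221597, 323113), -1)) = Mul(Add(Add(-125272, Mul(-1, Mul(Add(-14, -63), 546))), Rational(-1, 162851)), Pow(101516, -1)) = Mul(Add(Add(-125272, Mul(-1, Mul(-77, 546))), Rational(-1, 162851)), Rational(1, 101516)) = Mul(Add(Add(-125272, Mul(-1, -42042)), Rational(-1, 162851)), Rational(1, 101516)) = Mul(Add(Add(-125272, 42042), Rational(-1, 162851)), Rational(1, 101516)) = Mul(Add(-83230, Rational(-1, 162851)), Rational(1, 101516)) = Mul(Rational(-13554088731, 162851), Rational(1, 101516)) = Rational(-13554088731, 16531982116)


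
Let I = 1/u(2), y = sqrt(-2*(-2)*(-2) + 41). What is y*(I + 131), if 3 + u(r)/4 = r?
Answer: 523*sqrt(33)/4 ≈ 751.10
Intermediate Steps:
y = sqrt(33) (y = sqrt(4*(-2) + 41) = sqrt(-8 + 41) = sqrt(33) ≈ 5.7446)
u(r) = -12 + 4*r
I = -1/4 (I = 1/(-12 + 4*2) = 1/(-12 + 8) = 1/(-4) = -1/4 ≈ -0.25000)
y*(I + 131) = sqrt(33)*(-1/4 + 131) = sqrt(33)*(523/4) = 523*sqrt(33)/4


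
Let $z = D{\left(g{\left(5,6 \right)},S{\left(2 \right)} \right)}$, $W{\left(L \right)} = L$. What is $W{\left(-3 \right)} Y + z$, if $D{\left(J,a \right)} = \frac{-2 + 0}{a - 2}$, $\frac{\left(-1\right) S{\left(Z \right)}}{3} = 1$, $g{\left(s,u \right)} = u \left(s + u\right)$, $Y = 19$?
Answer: $- \frac{283}{5} \approx -56.6$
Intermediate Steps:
$S{\left(Z \right)} = -3$ ($S{\left(Z \right)} = \left(-3\right) 1 = -3$)
$D{\left(J,a \right)} = - \frac{2}{-2 + a}$
$z = \frac{2}{5}$ ($z = - \frac{2}{-2 - 3} = - \frac{2}{-5} = \left(-2\right) \left(- \frac{1}{5}\right) = \frac{2}{5} \approx 0.4$)
$W{\left(-3 \right)} Y + z = \left(-3\right) 19 + \frac{2}{5} = -57 + \frac{2}{5} = - \frac{283}{5}$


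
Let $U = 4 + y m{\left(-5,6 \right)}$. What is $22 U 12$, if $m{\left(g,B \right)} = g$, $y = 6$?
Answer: $-6864$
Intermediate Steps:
$U = -26$ ($U = 4 + 6 \left(-5\right) = 4 - 30 = -26$)
$22 U 12 = 22 \left(-26\right) 12 = \left(-572\right) 12 = -6864$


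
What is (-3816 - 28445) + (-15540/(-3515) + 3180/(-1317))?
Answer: -269072265/8341 ≈ -32259.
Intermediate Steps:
(-3816 - 28445) + (-15540/(-3515) + 3180/(-1317)) = -32261 + (-15540*(-1/3515) + 3180*(-1/1317)) = -32261 + (84/19 - 1060/439) = -32261 + 16736/8341 = -269072265/8341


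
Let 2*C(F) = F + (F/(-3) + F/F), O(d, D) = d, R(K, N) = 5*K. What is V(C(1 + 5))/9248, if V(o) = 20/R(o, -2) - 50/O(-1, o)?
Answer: 129/23120 ≈ 0.0055796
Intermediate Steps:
C(F) = 1/2 + F/3 (C(F) = (F + (F/(-3) + F/F))/2 = (F + (F*(-1/3) + 1))/2 = (F + (-F/3 + 1))/2 = (F + (1 - F/3))/2 = (1 + 2*F/3)/2 = 1/2 + F/3)
V(o) = 50 + 4/o (V(o) = 20/((5*o)) - 50/(-1) = 20*(1/(5*o)) - 50*(-1) = 4/o + 50 = 50 + 4/o)
V(C(1 + 5))/9248 = (50 + 4/(1/2 + (1 + 5)/3))/9248 = (50 + 4/(1/2 + (1/3)*6))*(1/9248) = (50 + 4/(1/2 + 2))*(1/9248) = (50 + 4/(5/2))*(1/9248) = (50 + 4*(2/5))*(1/9248) = (50 + 8/5)*(1/9248) = (258/5)*(1/9248) = 129/23120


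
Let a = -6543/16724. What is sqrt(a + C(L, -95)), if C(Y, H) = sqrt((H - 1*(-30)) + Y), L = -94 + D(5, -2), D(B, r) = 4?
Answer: sqrt(-27356283 + 69923044*I*sqrt(155))/8362 ≈ 2.4561 + 2.5345*I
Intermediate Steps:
a = -6543/16724 (a = -6543*1/16724 = -6543/16724 ≈ -0.39123)
L = -90 (L = -94 + 4 = -90)
C(Y, H) = sqrt(30 + H + Y) (C(Y, H) = sqrt((H + 30) + Y) = sqrt((30 + H) + Y) = sqrt(30 + H + Y))
sqrt(a + C(L, -95)) = sqrt(-6543/16724 + sqrt(30 - 95 - 90)) = sqrt(-6543/16724 + sqrt(-155)) = sqrt(-6543/16724 + I*sqrt(155))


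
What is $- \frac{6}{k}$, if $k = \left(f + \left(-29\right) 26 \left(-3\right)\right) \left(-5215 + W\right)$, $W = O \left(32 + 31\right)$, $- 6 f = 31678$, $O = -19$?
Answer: $- \frac{9}{29023918} \approx -3.1009 \cdot 10^{-7}$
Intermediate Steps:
$f = - \frac{15839}{3}$ ($f = \left(- \frac{1}{6}\right) 31678 = - \frac{15839}{3} \approx -5279.7$)
$W = -1197$ ($W = - 19 \left(32 + 31\right) = \left(-19\right) 63 = -1197$)
$k = \frac{58047836}{3}$ ($k = \left(- \frac{15839}{3} + \left(-29\right) 26 \left(-3\right)\right) \left(-5215 - 1197\right) = \left(- \frac{15839}{3} - -2262\right) \left(-6412\right) = \left(- \frac{15839}{3} + 2262\right) \left(-6412\right) = \left(- \frac{9053}{3}\right) \left(-6412\right) = \frac{58047836}{3} \approx 1.9349 \cdot 10^{7}$)
$- \frac{6}{k} = - \frac{6}{\frac{58047836}{3}} = \left(-6\right) \frac{3}{58047836} = - \frac{9}{29023918}$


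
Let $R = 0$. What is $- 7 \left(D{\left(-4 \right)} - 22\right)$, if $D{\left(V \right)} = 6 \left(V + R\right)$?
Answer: $322$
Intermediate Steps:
$D{\left(V \right)} = 6 V$ ($D{\left(V \right)} = 6 \left(V + 0\right) = 6 V$)
$- 7 \left(D{\left(-4 \right)} - 22\right) = - 7 \left(6 \left(-4\right) - 22\right) = - 7 \left(-24 - 22\right) = \left(-7\right) \left(-46\right) = 322$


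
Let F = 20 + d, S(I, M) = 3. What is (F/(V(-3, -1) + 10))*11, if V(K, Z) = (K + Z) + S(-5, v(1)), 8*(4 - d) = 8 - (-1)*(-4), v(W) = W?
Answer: 517/18 ≈ 28.722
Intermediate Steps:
d = 7/2 (d = 4 - (8 - (-1)*(-4))/8 = 4 - (8 - 1*4)/8 = 4 - (8 - 4)/8 = 4 - 1/8*4 = 4 - 1/2 = 7/2 ≈ 3.5000)
V(K, Z) = 3 + K + Z (V(K, Z) = (K + Z) + 3 = 3 + K + Z)
F = 47/2 (F = 20 + 7/2 = 47/2 ≈ 23.500)
(F/(V(-3, -1) + 10))*11 = ((47/2)/((3 - 3 - 1) + 10))*11 = ((47/2)/(-1 + 10))*11 = ((47/2)/9)*11 = ((1/9)*(47/2))*11 = (47/18)*11 = 517/18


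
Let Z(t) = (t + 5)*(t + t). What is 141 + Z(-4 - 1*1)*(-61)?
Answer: 141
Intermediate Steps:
Z(t) = 2*t*(5 + t) (Z(t) = (5 + t)*(2*t) = 2*t*(5 + t))
141 + Z(-4 - 1*1)*(-61) = 141 + (2*(-4 - 1*1)*(5 + (-4 - 1*1)))*(-61) = 141 + (2*(-4 - 1)*(5 + (-4 - 1)))*(-61) = 141 + (2*(-5)*(5 - 5))*(-61) = 141 + (2*(-5)*0)*(-61) = 141 + 0*(-61) = 141 + 0 = 141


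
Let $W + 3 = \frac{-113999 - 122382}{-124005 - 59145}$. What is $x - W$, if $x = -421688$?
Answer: $- \frac{77231844131}{183150} \approx -4.2169 \cdot 10^{5}$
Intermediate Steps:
$W = - \frac{313069}{183150}$ ($W = -3 + \frac{-113999 - 122382}{-124005 - 59145} = -3 - \frac{236381}{-183150} = -3 - - \frac{236381}{183150} = -3 + \frac{236381}{183150} = - \frac{313069}{183150} \approx -1.7094$)
$x - W = -421688 - - \frac{313069}{183150} = -421688 + \frac{313069}{183150} = - \frac{77231844131}{183150}$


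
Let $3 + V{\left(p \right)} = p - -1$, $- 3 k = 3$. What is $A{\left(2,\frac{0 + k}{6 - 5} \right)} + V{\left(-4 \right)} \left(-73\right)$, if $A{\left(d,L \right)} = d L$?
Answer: $436$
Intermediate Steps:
$k = -1$ ($k = \left(- \frac{1}{3}\right) 3 = -1$)
$V{\left(p \right)} = -2 + p$ ($V{\left(p \right)} = -3 + \left(p - -1\right) = -3 + \left(p + 1\right) = -3 + \left(1 + p\right) = -2 + p$)
$A{\left(d,L \right)} = L d$
$A{\left(2,\frac{0 + k}{6 - 5} \right)} + V{\left(-4 \right)} \left(-73\right) = \frac{0 - 1}{6 - 5} \cdot 2 + \left(-2 - 4\right) \left(-73\right) = - 1^{-1} \cdot 2 - -438 = \left(-1\right) 1 \cdot 2 + 438 = \left(-1\right) 2 + 438 = -2 + 438 = 436$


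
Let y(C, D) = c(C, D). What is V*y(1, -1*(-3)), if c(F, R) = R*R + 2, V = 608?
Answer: 6688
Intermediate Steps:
c(F, R) = 2 + R² (c(F, R) = R² + 2 = 2 + R²)
y(C, D) = 2 + D²
V*y(1, -1*(-3)) = 608*(2 + (-1*(-3))²) = 608*(2 + 3²) = 608*(2 + 9) = 608*11 = 6688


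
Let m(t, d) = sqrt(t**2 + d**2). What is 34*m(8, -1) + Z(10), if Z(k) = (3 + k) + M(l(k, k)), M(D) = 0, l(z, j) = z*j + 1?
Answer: 13 + 34*sqrt(65) ≈ 287.12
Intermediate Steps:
l(z, j) = 1 + j*z (l(z, j) = j*z + 1 = 1 + j*z)
Z(k) = 3 + k (Z(k) = (3 + k) + 0 = 3 + k)
m(t, d) = sqrt(d**2 + t**2)
34*m(8, -1) + Z(10) = 34*sqrt((-1)**2 + 8**2) + (3 + 10) = 34*sqrt(1 + 64) + 13 = 34*sqrt(65) + 13 = 13 + 34*sqrt(65)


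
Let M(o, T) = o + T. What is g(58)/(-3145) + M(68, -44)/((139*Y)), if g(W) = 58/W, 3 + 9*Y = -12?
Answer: -45427/437155 ≈ -0.10392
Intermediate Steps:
Y = -5/3 (Y = -⅓ + (⅑)*(-12) = -⅓ - 4/3 = -5/3 ≈ -1.6667)
M(o, T) = T + o
g(58)/(-3145) + M(68, -44)/((139*Y)) = (58/58)/(-3145) + (-44 + 68)/((139*(-5/3))) = (58*(1/58))*(-1/3145) + 24/(-695/3) = 1*(-1/3145) + 24*(-3/695) = -1/3145 - 72/695 = -45427/437155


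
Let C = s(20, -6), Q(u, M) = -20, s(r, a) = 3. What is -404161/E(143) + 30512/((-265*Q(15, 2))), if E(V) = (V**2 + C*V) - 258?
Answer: -75644793/5464300 ≈ -13.843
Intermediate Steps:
C = 3
E(V) = -258 + V**2 + 3*V (E(V) = (V**2 + 3*V) - 258 = -258 + V**2 + 3*V)
-404161/E(143) + 30512/((-265*Q(15, 2))) = -404161/(-258 + 143**2 + 3*143) + 30512/((-265*(-20))) = -404161/(-258 + 20449 + 429) + 30512/5300 = -404161/20620 + 30512*(1/5300) = -404161*1/20620 + 7628/1325 = -404161/20620 + 7628/1325 = -75644793/5464300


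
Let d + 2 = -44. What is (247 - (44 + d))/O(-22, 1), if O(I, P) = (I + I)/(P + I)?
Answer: 5229/44 ≈ 118.84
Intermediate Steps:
d = -46 (d = -2 - 44 = -46)
O(I, P) = 2*I/(I + P) (O(I, P) = (2*I)/(I + P) = 2*I/(I + P))
(247 - (44 + d))/O(-22, 1) = (247 - (44 - 46))/((2*(-22)/(-22 + 1))) = (247 - 1*(-2))/((2*(-22)/(-21))) = (247 + 2)/((2*(-22)*(-1/21))) = 249/(44/21) = 249*(21/44) = 5229/44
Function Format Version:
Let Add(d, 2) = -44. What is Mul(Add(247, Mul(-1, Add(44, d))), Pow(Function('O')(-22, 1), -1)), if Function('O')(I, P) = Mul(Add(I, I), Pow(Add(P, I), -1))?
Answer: Rational(5229, 44) ≈ 118.84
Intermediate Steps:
d = -46 (d = Add(-2, -44) = -46)
Function('O')(I, P) = Mul(2, I, Pow(Add(I, P), -1)) (Function('O')(I, P) = Mul(Mul(2, I), Pow(Add(I, P), -1)) = Mul(2, I, Pow(Add(I, P), -1)))
Mul(Add(247, Mul(-1, Add(44, d))), Pow(Function('O')(-22, 1), -1)) = Mul(Add(247, Mul(-1, Add(44, -46))), Pow(Mul(2, -22, Pow(Add(-22, 1), -1)), -1)) = Mul(Add(247, Mul(-1, -2)), Pow(Mul(2, -22, Pow(-21, -1)), -1)) = Mul(Add(247, 2), Pow(Mul(2, -22, Rational(-1, 21)), -1)) = Mul(249, Pow(Rational(44, 21), -1)) = Mul(249, Rational(21, 44)) = Rational(5229, 44)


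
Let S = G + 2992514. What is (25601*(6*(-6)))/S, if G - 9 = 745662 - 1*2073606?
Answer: -921636/1664579 ≈ -0.55367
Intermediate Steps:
G = -1327935 (G = 9 + (745662 - 1*2073606) = 9 + (745662 - 2073606) = 9 - 1327944 = -1327935)
S = 1664579 (S = -1327935 + 2992514 = 1664579)
(25601*(6*(-6)))/S = (25601*(6*(-6)))/1664579 = (25601*(-36))*(1/1664579) = -921636*1/1664579 = -921636/1664579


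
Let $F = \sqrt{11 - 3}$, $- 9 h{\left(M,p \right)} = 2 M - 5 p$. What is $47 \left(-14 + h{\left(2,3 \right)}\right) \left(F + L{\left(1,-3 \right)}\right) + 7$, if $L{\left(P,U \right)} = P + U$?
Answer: $\frac{10873}{9} - \frac{10810 \sqrt{2}}{9} \approx -490.52$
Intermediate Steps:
$h{\left(M,p \right)} = - \frac{2 M}{9} + \frac{5 p}{9}$ ($h{\left(M,p \right)} = - \frac{2 M - 5 p}{9} = - \frac{- 5 p + 2 M}{9} = - \frac{2 M}{9} + \frac{5 p}{9}$)
$F = 2 \sqrt{2}$ ($F = \sqrt{8} = 2 \sqrt{2} \approx 2.8284$)
$47 \left(-14 + h{\left(2,3 \right)}\right) \left(F + L{\left(1,-3 \right)}\right) + 7 = 47 \left(-14 + \left(\left(- \frac{2}{9}\right) 2 + \frac{5}{9} \cdot 3\right)\right) \left(2 \sqrt{2} + \left(1 - 3\right)\right) + 7 = 47 \left(-14 + \left(- \frac{4}{9} + \frac{5}{3}\right)\right) \left(2 \sqrt{2} - 2\right) + 7 = 47 \left(-14 + \frac{11}{9}\right) \left(-2 + 2 \sqrt{2}\right) + 7 = 47 \left(- \frac{115 \left(-2 + 2 \sqrt{2}\right)}{9}\right) + 7 = 47 \left(\frac{230}{9} - \frac{230 \sqrt{2}}{9}\right) + 7 = \left(\frac{10810}{9} - \frac{10810 \sqrt{2}}{9}\right) + 7 = \frac{10873}{9} - \frac{10810 \sqrt{2}}{9}$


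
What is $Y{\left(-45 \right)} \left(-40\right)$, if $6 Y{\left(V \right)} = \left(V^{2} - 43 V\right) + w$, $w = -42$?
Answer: $-26120$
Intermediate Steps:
$Y{\left(V \right)} = -7 - \frac{43 V}{6} + \frac{V^{2}}{6}$ ($Y{\left(V \right)} = \frac{\left(V^{2} - 43 V\right) - 42}{6} = \frac{-42 + V^{2} - 43 V}{6} = -7 - \frac{43 V}{6} + \frac{V^{2}}{6}$)
$Y{\left(-45 \right)} \left(-40\right) = \left(-7 - - \frac{645}{2} + \frac{\left(-45\right)^{2}}{6}\right) \left(-40\right) = \left(-7 + \frac{645}{2} + \frac{1}{6} \cdot 2025\right) \left(-40\right) = \left(-7 + \frac{645}{2} + \frac{675}{2}\right) \left(-40\right) = 653 \left(-40\right) = -26120$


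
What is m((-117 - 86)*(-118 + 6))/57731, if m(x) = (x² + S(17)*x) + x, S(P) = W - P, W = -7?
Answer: 516402768/57731 ≈ 8945.0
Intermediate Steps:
S(P) = -7 - P
m(x) = x² - 23*x (m(x) = (x² + (-7 - 1*17)*x) + x = (x² + (-7 - 17)*x) + x = (x² - 24*x) + x = x² - 23*x)
m((-117 - 86)*(-118 + 6))/57731 = (((-117 - 86)*(-118 + 6))*(-23 + (-117 - 86)*(-118 + 6)))/57731 = ((-203*(-112))*(-23 - 203*(-112)))*(1/57731) = (22736*(-23 + 22736))*(1/57731) = (22736*22713)*(1/57731) = 516402768*(1/57731) = 516402768/57731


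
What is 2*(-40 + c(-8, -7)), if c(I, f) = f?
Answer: -94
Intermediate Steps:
2*(-40 + c(-8, -7)) = 2*(-40 - 7) = 2*(-47) = -94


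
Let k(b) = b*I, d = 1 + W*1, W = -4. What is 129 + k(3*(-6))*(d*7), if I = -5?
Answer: -1761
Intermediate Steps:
d = -3 (d = 1 - 4*1 = 1 - 4 = -3)
k(b) = -5*b (k(b) = b*(-5) = -5*b)
129 + k(3*(-6))*(d*7) = 129 + (-15*(-6))*(-3*7) = 129 - 5*(-18)*(-21) = 129 + 90*(-21) = 129 - 1890 = -1761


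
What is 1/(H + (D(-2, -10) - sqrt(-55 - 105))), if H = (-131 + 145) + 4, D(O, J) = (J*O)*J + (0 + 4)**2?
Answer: I/(2*(-83*I + 2*sqrt(10))) ≈ -0.0059893 + 0.00045638*I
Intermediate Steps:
D(O, J) = 16 + O*J**2 (D(O, J) = O*J**2 + 4**2 = O*J**2 + 16 = 16 + O*J**2)
H = 18 (H = 14 + 4 = 18)
1/(H + (D(-2, -10) - sqrt(-55 - 105))) = 1/(18 + ((16 - 2*(-10)**2) - sqrt(-55 - 105))) = 1/(18 + ((16 - 2*100) - sqrt(-160))) = 1/(18 + ((16 - 200) - 4*I*sqrt(10))) = 1/(18 + (-184 - 4*I*sqrt(10))) = 1/(-166 - 4*I*sqrt(10))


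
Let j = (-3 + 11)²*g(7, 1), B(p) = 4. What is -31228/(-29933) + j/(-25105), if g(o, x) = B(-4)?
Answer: 20981516/20309945 ≈ 1.0331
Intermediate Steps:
g(o, x) = 4
j = 256 (j = (-3 + 11)²*4 = 8²*4 = 64*4 = 256)
-31228/(-29933) + j/(-25105) = -31228/(-29933) + 256/(-25105) = -31228*(-1/29933) + 256*(-1/25105) = 844/809 - 256/25105 = 20981516/20309945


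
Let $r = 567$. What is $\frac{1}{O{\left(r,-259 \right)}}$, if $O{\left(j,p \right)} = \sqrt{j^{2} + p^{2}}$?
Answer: $\frac{\sqrt{7930}}{55510} \approx 0.0016042$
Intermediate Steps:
$\frac{1}{O{\left(r,-259 \right)}} = \frac{1}{\sqrt{567^{2} + \left(-259\right)^{2}}} = \frac{1}{\sqrt{321489 + 67081}} = \frac{1}{\sqrt{388570}} = \frac{1}{7 \sqrt{7930}} = \frac{\sqrt{7930}}{55510}$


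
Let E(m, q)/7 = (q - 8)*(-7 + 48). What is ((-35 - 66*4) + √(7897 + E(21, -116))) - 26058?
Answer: -26357 + I*√27691 ≈ -26357.0 + 166.41*I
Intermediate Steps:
E(m, q) = -2296 + 287*q (E(m, q) = 7*((q - 8)*(-7 + 48)) = 7*((-8 + q)*41) = 7*(-328 + 41*q) = -2296 + 287*q)
((-35 - 66*4) + √(7897 + E(21, -116))) - 26058 = ((-35 - 66*4) + √(7897 + (-2296 + 287*(-116)))) - 26058 = ((-35 - 264) + √(7897 + (-2296 - 33292))) - 26058 = (-299 + √(7897 - 35588)) - 26058 = (-299 + √(-27691)) - 26058 = (-299 + I*√27691) - 26058 = -26357 + I*√27691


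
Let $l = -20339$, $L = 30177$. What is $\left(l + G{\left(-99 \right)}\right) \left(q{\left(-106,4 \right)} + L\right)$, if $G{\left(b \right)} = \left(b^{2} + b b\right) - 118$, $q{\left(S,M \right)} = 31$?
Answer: $-25827840$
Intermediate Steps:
$G{\left(b \right)} = -118 + 2 b^{2}$ ($G{\left(b \right)} = \left(b^{2} + b^{2}\right) - 118 = 2 b^{2} - 118 = -118 + 2 b^{2}$)
$\left(l + G{\left(-99 \right)}\right) \left(q{\left(-106,4 \right)} + L\right) = \left(-20339 - \left(118 - 2 \left(-99\right)^{2}\right)\right) \left(31 + 30177\right) = \left(-20339 + \left(-118 + 2 \cdot 9801\right)\right) 30208 = \left(-20339 + \left(-118 + 19602\right)\right) 30208 = \left(-20339 + 19484\right) 30208 = \left(-855\right) 30208 = -25827840$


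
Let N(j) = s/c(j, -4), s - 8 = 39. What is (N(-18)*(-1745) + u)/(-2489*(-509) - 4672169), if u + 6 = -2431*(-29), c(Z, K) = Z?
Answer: -1350889/61294824 ≈ -0.022039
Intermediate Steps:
s = 47 (s = 8 + 39 = 47)
N(j) = 47/j
u = 70493 (u = -6 - 2431*(-29) = -6 + 70499 = 70493)
(N(-18)*(-1745) + u)/(-2489*(-509) - 4672169) = ((47/(-18))*(-1745) + 70493)/(-2489*(-509) - 4672169) = ((47*(-1/18))*(-1745) + 70493)/(1266901 - 4672169) = (-47/18*(-1745) + 70493)/(-3405268) = (82015/18 + 70493)*(-1/3405268) = (1350889/18)*(-1/3405268) = -1350889/61294824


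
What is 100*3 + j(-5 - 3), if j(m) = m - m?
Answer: 300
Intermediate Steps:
j(m) = 0
100*3 + j(-5 - 3) = 100*3 + 0 = 300 + 0 = 300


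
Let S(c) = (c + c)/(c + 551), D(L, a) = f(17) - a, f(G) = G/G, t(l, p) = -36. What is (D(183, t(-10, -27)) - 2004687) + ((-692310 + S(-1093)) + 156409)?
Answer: -688488228/271 ≈ -2.5405e+6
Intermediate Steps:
f(G) = 1
D(L, a) = 1 - a
S(c) = 2*c/(551 + c) (S(c) = (2*c)/(551 + c) = 2*c/(551 + c))
(D(183, t(-10, -27)) - 2004687) + ((-692310 + S(-1093)) + 156409) = ((1 - 1*(-36)) - 2004687) + ((-692310 + 2*(-1093)/(551 - 1093)) + 156409) = ((1 + 36) - 2004687) + ((-692310 + 2*(-1093)/(-542)) + 156409) = (37 - 2004687) + ((-692310 + 2*(-1093)*(-1/542)) + 156409) = -2004650 + ((-692310 + 1093/271) + 156409) = -2004650 + (-187614917/271 + 156409) = -2004650 - 145228078/271 = -688488228/271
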